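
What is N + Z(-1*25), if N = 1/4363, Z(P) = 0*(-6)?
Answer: 1/4363 ≈ 0.00022920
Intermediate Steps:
Z(P) = 0
N = 1/4363 ≈ 0.00022920
N + Z(-1*25) = 1/4363 + 0 = 1/4363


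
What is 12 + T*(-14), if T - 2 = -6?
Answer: 68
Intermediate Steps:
T = -4 (T = 2 - 6 = -4)
12 + T*(-14) = 12 - 4*(-14) = 12 + 56 = 68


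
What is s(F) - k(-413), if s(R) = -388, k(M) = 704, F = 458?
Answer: -1092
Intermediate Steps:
s(F) - k(-413) = -388 - 1*704 = -388 - 704 = -1092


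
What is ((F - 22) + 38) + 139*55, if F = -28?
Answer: 7633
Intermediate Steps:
((F - 22) + 38) + 139*55 = ((-28 - 22) + 38) + 139*55 = (-50 + 38) + 7645 = -12 + 7645 = 7633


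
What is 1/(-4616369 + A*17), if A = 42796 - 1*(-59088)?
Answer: -1/2884341 ≈ -3.4670e-7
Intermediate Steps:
A = 101884 (A = 42796 + 59088 = 101884)
1/(-4616369 + A*17) = 1/(-4616369 + 101884*17) = 1/(-4616369 + 1732028) = 1/(-2884341) = -1/2884341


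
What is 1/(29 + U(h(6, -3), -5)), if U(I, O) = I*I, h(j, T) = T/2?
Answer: 4/125 ≈ 0.032000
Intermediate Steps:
h(j, T) = T/2 (h(j, T) = T*(½) = T/2)
U(I, O) = I²
1/(29 + U(h(6, -3), -5)) = 1/(29 + ((½)*(-3))²) = 1/(29 + (-3/2)²) = 1/(29 + 9/4) = 1/(125/4) = 4/125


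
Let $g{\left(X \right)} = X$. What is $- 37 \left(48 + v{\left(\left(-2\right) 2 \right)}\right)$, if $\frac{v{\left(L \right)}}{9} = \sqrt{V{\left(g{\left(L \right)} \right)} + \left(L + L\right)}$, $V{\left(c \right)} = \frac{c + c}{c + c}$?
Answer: $-1776 - 333 i \sqrt{7} \approx -1776.0 - 881.04 i$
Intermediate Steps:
$V{\left(c \right)} = 1$ ($V{\left(c \right)} = \frac{2 c}{2 c} = 2 c \frac{1}{2 c} = 1$)
$v{\left(L \right)} = 9 \sqrt{1 + 2 L}$ ($v{\left(L \right)} = 9 \sqrt{1 + \left(L + L\right)} = 9 \sqrt{1 + 2 L}$)
$- 37 \left(48 + v{\left(\left(-2\right) 2 \right)}\right) = - 37 \left(48 + 9 \sqrt{1 + 2 \left(\left(-2\right) 2\right)}\right) = - 37 \left(48 + 9 \sqrt{1 + 2 \left(-4\right)}\right) = - 37 \left(48 + 9 \sqrt{1 - 8}\right) = - 37 \left(48 + 9 \sqrt{-7}\right) = - 37 \left(48 + 9 i \sqrt{7}\right) = -1776 - 333 i \sqrt{7}$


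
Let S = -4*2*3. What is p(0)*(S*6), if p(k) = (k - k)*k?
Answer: 0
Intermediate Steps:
p(k) = 0 (p(k) = 0*k = 0)
S = -24 (S = -8*3 = -24)
p(0)*(S*6) = 0*(-24*6) = 0*(-144) = 0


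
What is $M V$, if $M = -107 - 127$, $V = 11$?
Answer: $-2574$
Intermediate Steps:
$M = -234$
$M V = \left(-234\right) 11 = -2574$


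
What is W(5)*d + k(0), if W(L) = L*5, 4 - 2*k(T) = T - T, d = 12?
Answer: 302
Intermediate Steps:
k(T) = 2 (k(T) = 2 - (T - T)/2 = 2 - ½*0 = 2 + 0 = 2)
W(L) = 5*L
W(5)*d + k(0) = (5*5)*12 + 2 = 25*12 + 2 = 300 + 2 = 302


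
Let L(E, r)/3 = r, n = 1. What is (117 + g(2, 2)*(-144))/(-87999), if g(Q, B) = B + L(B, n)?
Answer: 201/29333 ≈ 0.0068524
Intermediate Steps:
L(E, r) = 3*r
g(Q, B) = 3 + B (g(Q, B) = B + 3*1 = B + 3 = 3 + B)
(117 + g(2, 2)*(-144))/(-87999) = (117 + (3 + 2)*(-144))/(-87999) = (117 + 5*(-144))*(-1/87999) = (117 - 720)*(-1/87999) = -603*(-1/87999) = 201/29333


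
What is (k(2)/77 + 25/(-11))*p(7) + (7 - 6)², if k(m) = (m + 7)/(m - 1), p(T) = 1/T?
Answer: 373/539 ≈ 0.69202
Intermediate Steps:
k(m) = (7 + m)/(-1 + m)
(k(2)/77 + 25/(-11))*p(7) + (7 - 6)² = (((7 + 2)/(-1 + 2))/77 + 25/(-11))/7 + (7 - 6)² = ((9/1)*(1/77) + 25*(-1/11))*(⅐) + 1² = ((1*9)*(1/77) - 25/11)*(⅐) + 1 = (9*(1/77) - 25/11)*(⅐) + 1 = (9/77 - 25/11)*(⅐) + 1 = -166/77*⅐ + 1 = -166/539 + 1 = 373/539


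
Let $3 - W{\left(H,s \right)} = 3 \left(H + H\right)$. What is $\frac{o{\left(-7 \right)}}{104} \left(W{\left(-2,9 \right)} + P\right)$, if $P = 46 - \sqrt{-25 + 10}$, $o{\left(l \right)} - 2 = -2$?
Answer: $0$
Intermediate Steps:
$o{\left(l \right)} = 0$ ($o{\left(l \right)} = 2 - 2 = 0$)
$W{\left(H,s \right)} = 3 - 6 H$ ($W{\left(H,s \right)} = 3 - 3 \left(H + H\right) = 3 - 3 \cdot 2 H = 3 - 6 H$)
$P = 46 - i \sqrt{15}$ ($P = 46 - \sqrt{-15} = 46 - i \sqrt{15} \approx 46.0 - 3.873 i$)
$\frac{o{\left(-7 \right)}}{104} \left(W{\left(-2,9 \right)} + P\right) = \frac{0}{104} \left(\left(3 - -12\right) + \left(46 - i \sqrt{15}\right)\right) = 0 \cdot \frac{1}{104} \left(\left(3 + 12\right) + \left(46 - i \sqrt{15}\right)\right) = 0 \left(15 + \left(46 - i \sqrt{15}\right)\right) = 0 \left(61 - i \sqrt{15}\right) = 0$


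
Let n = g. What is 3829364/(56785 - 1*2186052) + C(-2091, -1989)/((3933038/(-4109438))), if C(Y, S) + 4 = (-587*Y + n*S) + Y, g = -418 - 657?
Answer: -72489948162628899/20626817791 ≈ -3.5144e+6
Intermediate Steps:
g = -1075
n = -1075
C(Y, S) = -4 - 1075*S - 586*Y (C(Y, S) = -4 + ((-587*Y - 1075*S) + Y) = -4 + ((-1075*S - 587*Y) + Y) = -4 + (-1075*S - 586*Y) = -4 - 1075*S - 586*Y)
3829364/(56785 - 1*2186052) + C(-2091, -1989)/((3933038/(-4109438))) = 3829364/(56785 - 1*2186052) + (-4 - 1075*(-1989) - 586*(-2091))/((3933038/(-4109438))) = 3829364/(56785 - 2186052) + (-4 + 2138175 + 1225326)/((3933038*(-1/4109438))) = 3829364/(-2129267) + 3363497/(-1966519/2054719) = 3829364*(-1/2129267) + 3363497*(-2054719/1966519) = -547052/304181 - 6911041192343/1966519 = -72489948162628899/20626817791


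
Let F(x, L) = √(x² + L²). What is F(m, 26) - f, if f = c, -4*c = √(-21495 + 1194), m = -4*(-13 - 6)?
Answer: 2*√1613 + I*√20301/4 ≈ 80.324 + 35.62*I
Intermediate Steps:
m = 76 (m = -4*(-19) = 76)
c = -I*√20301/4 (c = -√(-21495 + 1194)/4 = -I*√20301/4 ≈ -35.62*I)
F(x, L) = √(L² + x²)
f = -I*√20301/4 ≈ -35.62*I
F(m, 26) - f = √(26² + 76²) - (-1)*I*√20301/4 = √(676 + 5776) + I*√20301/4 = √6452 + I*√20301/4 = 2*√1613 + I*√20301/4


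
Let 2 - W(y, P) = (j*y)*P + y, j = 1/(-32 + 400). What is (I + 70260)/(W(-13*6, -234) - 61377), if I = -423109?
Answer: 32462108/5643887 ≈ 5.7517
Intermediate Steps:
j = 1/368 ≈ 0.0027174
W(y, P) = 2 - y - P*y/368 (W(y, P) = 2 - ((y/368)*P + y) = 2 - (P*y/368 + y) = 2 - (y + P*y/368) = 2 + (-y - P*y/368) = 2 - y - P*y/368)
(I + 70260)/(W(-13*6, -234) - 61377) = (-423109 + 70260)/((2 - (-13)*6 - 1/368*(-234)*(-13*6)) - 61377) = -352849/((2 - 1*(-78) - 1/368*(-234)*(-78)) - 61377) = -352849/((2 + 78 - 4563/92) - 61377) = -352849/(2797/92 - 61377) = -352849/(-5643887/92) = -352849*(-92/5643887) = 32462108/5643887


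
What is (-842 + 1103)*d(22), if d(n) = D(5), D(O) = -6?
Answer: -1566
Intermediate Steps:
d(n) = -6
(-842 + 1103)*d(22) = (-842 + 1103)*(-6) = 261*(-6) = -1566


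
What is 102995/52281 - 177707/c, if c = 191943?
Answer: 1164274402/1114996887 ≈ 1.0442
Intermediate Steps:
102995/52281 - 177707/c = 102995/52281 - 177707/191943 = 1164274402/1114996887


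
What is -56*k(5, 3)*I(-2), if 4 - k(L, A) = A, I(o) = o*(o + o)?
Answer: -448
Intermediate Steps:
I(o) = 2*o² (I(o) = o*(2*o) = 2*o²)
k(L, A) = 4 - A
-56*k(5, 3)*I(-2) = -56*(4 - 1*3)*2*(-2)² = -56*(4 - 3)*2*4 = -56*8 = -448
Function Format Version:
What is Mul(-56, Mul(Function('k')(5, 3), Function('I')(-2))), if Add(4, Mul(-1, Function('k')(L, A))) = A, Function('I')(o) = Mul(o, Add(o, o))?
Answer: -448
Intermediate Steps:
Function('I')(o) = Mul(2, Pow(o, 2)) (Function('I')(o) = Mul(o, Mul(2, o)) = Mul(2, Pow(o, 2)))
Function('k')(L, A) = Add(4, Mul(-1, A))
Mul(-56, Mul(Function('k')(5, 3), Function('I')(-2))) = Mul(-56, Mul(Add(4, Mul(-1, 3)), Mul(2, Pow(-2, 2)))) = Mul(-56, Mul(Add(4, -3), Mul(2, 4))) = Mul(-56, Mul(1, 8)) = Mul(-56, 8) = -448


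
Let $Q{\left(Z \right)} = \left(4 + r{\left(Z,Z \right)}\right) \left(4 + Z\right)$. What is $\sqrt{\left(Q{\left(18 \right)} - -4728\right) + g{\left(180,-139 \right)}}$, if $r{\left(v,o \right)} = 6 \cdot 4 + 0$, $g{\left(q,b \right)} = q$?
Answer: $2 \sqrt{1381} \approx 74.324$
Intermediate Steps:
$r{\left(v,o \right)} = 24$ ($r{\left(v,o \right)} = 24 + 0 = 24$)
$Q{\left(Z \right)} = 112 + 28 Z$ ($Q{\left(Z \right)} = \left(4 + 24\right) \left(4 + Z\right) = 28 \left(4 + Z\right) = 112 + 28 Z$)
$\sqrt{\left(Q{\left(18 \right)} - -4728\right) + g{\left(180,-139 \right)}} = \sqrt{\left(\left(112 + 28 \cdot 18\right) - -4728\right) + 180} = \sqrt{\left(\left(112 + 504\right) + 4728\right) + 180} = \sqrt{\left(616 + 4728\right) + 180} = \sqrt{5344 + 180} = \sqrt{5524} = 2 \sqrt{1381}$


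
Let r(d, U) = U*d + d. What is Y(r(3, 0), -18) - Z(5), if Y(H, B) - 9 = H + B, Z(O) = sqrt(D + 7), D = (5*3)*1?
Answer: -6 - sqrt(22) ≈ -10.690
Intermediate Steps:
D = 15 (D = 15*1 = 15)
Z(O) = sqrt(22) (Z(O) = sqrt(15 + 7) = sqrt(22))
r(d, U) = d + U*d
Y(H, B) = 9 + B + H (Y(H, B) = 9 + (H + B) = 9 + (B + H) = 9 + B + H)
Y(r(3, 0), -18) - Z(5) = (9 - 18 + 3*(1 + 0)) - sqrt(22) = (9 - 18 + 3*1) - sqrt(22) = (9 - 18 + 3) - sqrt(22) = -6 - sqrt(22)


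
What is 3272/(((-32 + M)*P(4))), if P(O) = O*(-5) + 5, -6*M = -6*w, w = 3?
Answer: 3272/435 ≈ 7.5218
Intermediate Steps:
M = 3 (M = -(-1)*3 = -⅙*(-18) = 3)
P(O) = 5 - 5*O (P(O) = -5*O + 5 = 5 - 5*O)
3272/(((-32 + M)*P(4))) = 3272/(((-32 + 3)*(5 - 5*4))) = 3272/((-29*(5 - 20))) = 3272/((-29*(-15))) = 3272/435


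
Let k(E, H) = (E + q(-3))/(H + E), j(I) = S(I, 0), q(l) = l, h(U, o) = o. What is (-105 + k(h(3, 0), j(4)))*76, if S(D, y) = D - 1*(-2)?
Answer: -8018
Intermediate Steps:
S(D, y) = 2 + D (S(D, y) = D + 2 = 2 + D)
j(I) = 2 + I
k(E, H) = (-3 + E)/(E + H) (k(E, H) = (E - 3)/(H + E) = (-3 + E)/(E + H))
(-105 + k(h(3, 0), j(4)))*76 = (-105 + (-3 + 0)/(0 + (2 + 4)))*76 = (-105 - 3/(0 + 6))*76 = (-105 - 3/6)*76 = (-105 + (⅙)*(-3))*76 = (-105 - ½)*76 = -211/2*76 = -8018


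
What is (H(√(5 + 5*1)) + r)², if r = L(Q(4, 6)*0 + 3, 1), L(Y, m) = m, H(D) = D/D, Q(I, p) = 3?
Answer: 4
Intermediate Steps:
H(D) = 1
r = 1
(H(√(5 + 5*1)) + r)² = (1 + 1)² = 2² = 4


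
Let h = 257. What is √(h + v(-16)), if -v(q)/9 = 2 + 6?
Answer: √185 ≈ 13.601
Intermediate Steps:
v(q) = -72 (v(q) = -9*(2 + 6) = -9*8 = -72)
√(h + v(-16)) = √(257 - 72) = √185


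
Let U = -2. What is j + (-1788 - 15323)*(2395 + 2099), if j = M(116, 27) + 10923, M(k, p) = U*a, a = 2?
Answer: -76885915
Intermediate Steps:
M(k, p) = -4 (M(k, p) = -2*2 = -4)
j = 10919 (j = -4 + 10923 = 10919)
j + (-1788 - 15323)*(2395 + 2099) = 10919 + (-1788 - 15323)*(2395 + 2099) = 10919 - 17111*4494 = 10919 - 76896834 = -76885915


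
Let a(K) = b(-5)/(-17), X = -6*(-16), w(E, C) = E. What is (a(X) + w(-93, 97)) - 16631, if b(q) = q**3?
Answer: -284183/17 ≈ -16717.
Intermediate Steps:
X = 96
a(K) = 125/17 (a(K) = (-5)**3/(-17) = -125*(-1/17) = 125/17)
(a(X) + w(-93, 97)) - 16631 = (125/17 - 93) - 16631 = -1456/17 - 16631 = -284183/17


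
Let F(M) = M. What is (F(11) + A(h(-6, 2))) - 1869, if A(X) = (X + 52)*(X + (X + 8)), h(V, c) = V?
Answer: -2042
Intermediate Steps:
A(X) = (8 + 2*X)*(52 + X) (A(X) = (52 + X)*(X + (8 + X)) = (52 + X)*(8 + 2*X) = (8 + 2*X)*(52 + X))
(F(11) + A(h(-6, 2))) - 1869 = (11 + (416 + 2*(-6)² + 112*(-6))) - 1869 = (11 + (416 + 2*36 - 672)) - 1869 = (11 + (416 + 72 - 672)) - 1869 = (11 - 184) - 1869 = -173 - 1869 = -2042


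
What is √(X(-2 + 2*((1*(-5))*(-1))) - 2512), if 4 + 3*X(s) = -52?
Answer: 2*I*√5694/3 ≈ 50.306*I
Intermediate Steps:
X(s) = -56/3 (X(s) = -4/3 + (⅓)*(-52) = -4/3 - 52/3 = -56/3)
√(X(-2 + 2*((1*(-5))*(-1))) - 2512) = √(-56/3 - 2512) = √(-7592/3) = 2*I*√5694/3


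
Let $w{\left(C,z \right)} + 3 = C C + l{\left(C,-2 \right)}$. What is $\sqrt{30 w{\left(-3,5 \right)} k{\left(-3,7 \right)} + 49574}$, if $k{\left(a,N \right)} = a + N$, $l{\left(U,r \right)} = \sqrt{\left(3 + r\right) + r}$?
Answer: $\sqrt{50294 + 120 i} \approx 224.26 + 0.2675 i$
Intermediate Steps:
$l{\left(U,r \right)} = \sqrt{3 + 2 r}$
$k{\left(a,N \right)} = N + a$
$w{\left(C,z \right)} = -3 + i + C^{2}$ ($w{\left(C,z \right)} = -3 + \left(C C + \sqrt{3 + 2 \left(-2\right)}\right) = -3 + \left(C^{2} + \sqrt{3 - 4}\right) = -3 + \left(C^{2} + \sqrt{-1}\right) = -3 + \left(C^{2} + i\right) = -3 + \left(i + C^{2}\right) = -3 + i + C^{2}$)
$\sqrt{30 w{\left(-3,5 \right)} k{\left(-3,7 \right)} + 49574} = \sqrt{30 \left(-3 + i + \left(-3\right)^{2}\right) \left(7 - 3\right) + 49574} = \sqrt{30 \left(-3 + i + 9\right) 4 + 49574} = \sqrt{30 \left(6 + i\right) 4 + 49574} = \sqrt{\left(180 + 30 i\right) 4 + 49574} = \sqrt{\left(720 + 120 i\right) + 49574} = \sqrt{50294 + 120 i}$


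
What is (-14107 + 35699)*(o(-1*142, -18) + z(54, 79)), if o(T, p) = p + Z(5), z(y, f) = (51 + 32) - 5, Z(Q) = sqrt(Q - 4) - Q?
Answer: 1209152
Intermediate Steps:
Z(Q) = sqrt(-4 + Q) - Q
z(y, f) = 78 (z(y, f) = 83 - 5 = 78)
o(T, p) = -4 + p (o(T, p) = p + (sqrt(-4 + 5) - 1*5) = p + (sqrt(1) - 5) = p + (1 - 5) = p - 4 = -4 + p)
(-14107 + 35699)*(o(-1*142, -18) + z(54, 79)) = (-14107 + 35699)*((-4 - 18) + 78) = 21592*(-22 + 78) = 21592*56 = 1209152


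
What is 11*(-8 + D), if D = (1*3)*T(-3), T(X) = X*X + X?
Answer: 110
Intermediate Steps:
T(X) = X + X² (T(X) = X² + X = X + X²)
D = 18 (D = (1*3)*(-3*(1 - 3)) = 3*(-3*(-2)) = 3*6 = 18)
11*(-8 + D) = 11*(-8 + 18) = 11*10 = 110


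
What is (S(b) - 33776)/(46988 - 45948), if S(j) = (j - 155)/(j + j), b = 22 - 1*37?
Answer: -101311/3120 ≈ -32.471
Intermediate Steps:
b = -15 (b = 22 - 37 = -15)
S(j) = (-155 + j)/(2*j) (S(j) = (-155 + j)/((2*j)) = (-155 + j)*(1/(2*j)) = (-155 + j)/(2*j))
(S(b) - 33776)/(46988 - 45948) = ((½)*(-155 - 15)/(-15) - 33776)/(46988 - 45948) = ((½)*(-1/15)*(-170) - 33776)/1040 = (17/3 - 33776)*(1/1040) = -101311/3*1/1040 = -101311/3120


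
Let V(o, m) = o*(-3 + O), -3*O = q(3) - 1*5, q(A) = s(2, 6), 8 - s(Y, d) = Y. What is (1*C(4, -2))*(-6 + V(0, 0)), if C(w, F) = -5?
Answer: 30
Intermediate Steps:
s(Y, d) = 8 - Y
q(A) = 6 (q(A) = 8 - 1*2 = 8 - 2 = 6)
O = -⅓ (O = -(6 - 1*5)/3 = -(6 - 5)/3 = -⅓*1 = -⅓ ≈ -0.33333)
V(o, m) = -10*o/3 (V(o, m) = o*(-3 - ⅓) = o*(-10/3) = -10*o/3)
(1*C(4, -2))*(-6 + V(0, 0)) = (1*(-5))*(-6 - 10/3*0) = -5*(-6 + 0) = -5*(-6) = 30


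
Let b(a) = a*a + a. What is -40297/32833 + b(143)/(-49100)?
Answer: -663669959/403025075 ≈ -1.6467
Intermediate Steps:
b(a) = a + a**2 (b(a) = a**2 + a = a + a**2)
-40297/32833 + b(143)/(-49100) = -40297/32833 + (143*(1 + 143))/(-49100) = -40297*1/32833 + (143*144)*(-1/49100) = -40297/32833 + 20592*(-1/49100) = -40297/32833 - 5148/12275 = -663669959/403025075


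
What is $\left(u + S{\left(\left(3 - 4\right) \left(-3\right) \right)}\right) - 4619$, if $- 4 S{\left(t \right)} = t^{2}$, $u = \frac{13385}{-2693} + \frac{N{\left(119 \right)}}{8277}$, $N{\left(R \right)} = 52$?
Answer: $- \frac{412472519521}{89159844} \approx -4626.2$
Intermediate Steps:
$u = - \frac{110647609}{22289961}$ ($u = \frac{13385}{-2693} + \frac{52}{8277} = 13385 \left(- \frac{1}{2693}\right) + 52 \cdot \frac{1}{8277} = - \frac{13385}{2693} + \frac{52}{8277} = - \frac{110647609}{22289961} \approx -4.964$)
$S{\left(t \right)} = - \frac{t^{2}}{4}$
$\left(u + S{\left(\left(3 - 4\right) \left(-3\right) \right)}\right) - 4619 = \left(- \frac{110647609}{22289961} - \frac{\left(\left(3 - 4\right) \left(-3\right)\right)^{2}}{4}\right) - 4619 = \left(- \frac{110647609}{22289961} - \frac{\left(\left(-1\right) \left(-3\right)\right)^{2}}{4}\right) - 4619 = \left(- \frac{110647609}{22289961} - \frac{3^{2}}{4}\right) - 4619 = \left(- \frac{110647609}{22289961} - \frac{9}{4}\right) - 4619 = - \frac{643200085}{89159844} - 4619 = - \frac{412472519521}{89159844}$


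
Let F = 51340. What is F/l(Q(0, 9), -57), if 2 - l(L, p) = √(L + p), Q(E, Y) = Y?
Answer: 25670/13 + 51340*I*√3/13 ≈ 1974.6 + 6840.3*I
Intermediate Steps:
l(L, p) = 2 - √(L + p)
F/l(Q(0, 9), -57) = 51340/(2 - √(9 - 57)) = 51340/(2 - √(-48)) = 51340/(2 - 4*I*√3)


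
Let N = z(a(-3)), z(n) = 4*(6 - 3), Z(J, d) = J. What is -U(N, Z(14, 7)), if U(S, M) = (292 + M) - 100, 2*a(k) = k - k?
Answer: -206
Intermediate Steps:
a(k) = 0 (a(k) = (k - k)/2 = (1/2)*0 = 0)
z(n) = 12 (z(n) = 4*3 = 12)
N = 12
U(S, M) = 192 + M
-U(N, Z(14, 7)) = -(192 + 14) = -1*206 = -206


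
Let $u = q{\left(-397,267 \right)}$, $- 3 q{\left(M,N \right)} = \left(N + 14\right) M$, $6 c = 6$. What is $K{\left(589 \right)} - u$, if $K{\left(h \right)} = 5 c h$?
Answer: $- \frac{102722}{3} \approx -34241.0$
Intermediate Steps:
$c = 1$ ($c = \frac{1}{6} \cdot 6 = 1$)
$K{\left(h \right)} = 5 h$ ($K{\left(h \right)} = 5 \cdot 1 h = 5 h$)
$q{\left(M,N \right)} = - \frac{M \left(14 + N\right)}{3}$ ($q{\left(M,N \right)} = - \frac{\left(N + 14\right) M}{3} = - \frac{\left(14 + N\right) M}{3} = - \frac{M \left(14 + N\right)}{3}$)
$u = \frac{111557}{3}$ ($u = \left(- \frac{1}{3}\right) \left(-397\right) \left(14 + 267\right) = \left(- \frac{1}{3}\right) \left(-397\right) 281 = \frac{111557}{3} \approx 37186.0$)
$K{\left(589 \right)} - u = 5 \cdot 589 - \frac{111557}{3} = 2945 - \frac{111557}{3} = - \frac{102722}{3}$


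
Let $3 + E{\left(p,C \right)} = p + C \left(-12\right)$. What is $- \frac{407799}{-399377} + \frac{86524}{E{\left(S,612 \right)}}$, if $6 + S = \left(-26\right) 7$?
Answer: $- \frac{2862084553}{273573245} \approx -10.462$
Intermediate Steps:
$S = -188$ ($S = -6 - 182 = -188$)
$E{\left(p,C \right)} = -3 + p - 12 C$ ($E{\left(p,C \right)} = -3 + \left(p + C \left(-12\right)\right) = -3 - \left(- p + 12 C\right) = -3 + p - 12 C$)
$- \frac{407799}{-399377} + \frac{86524}{E{\left(S,612 \right)}} = - \frac{407799}{-399377} + \frac{86524}{-3 - 188 - 7344} = \left(-407799\right) \left(- \frac{1}{399377}\right) + \frac{86524}{-3 - 188 - 7344} = \frac{407799}{399377} + \frac{86524}{-7535} = \frac{407799}{399377} + 86524 \left(- \frac{1}{7535}\right) = \frac{407799}{399377} - \frac{86524}{7535} = - \frac{2862084553}{273573245}$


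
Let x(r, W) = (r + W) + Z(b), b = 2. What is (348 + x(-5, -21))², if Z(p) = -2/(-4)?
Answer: 416025/4 ≈ 1.0401e+5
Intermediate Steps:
Z(p) = ½ (Z(p) = -2*(-¼) = ½)
x(r, W) = ½ + W + r (x(r, W) = (r + W) + ½ = (W + r) + ½ = ½ + W + r)
(348 + x(-5, -21))² = (348 + (½ - 21 - 5))² = (348 - 51/2)² = (645/2)² = 416025/4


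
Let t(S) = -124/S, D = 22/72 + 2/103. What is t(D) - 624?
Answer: -1211712/1205 ≈ -1005.6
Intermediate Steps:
D = 1205/3708 (D = 22*(1/72) + 2*(1/103) = 11/36 + 2/103 = 1205/3708 ≈ 0.32497)
t(D) - 624 = -124/1205/3708 - 624 = -124*3708/1205 - 624 = -459792/1205 - 624 = -1211712/1205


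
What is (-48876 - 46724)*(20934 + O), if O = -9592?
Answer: -1084295200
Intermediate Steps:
(-48876 - 46724)*(20934 + O) = (-48876 - 46724)*(20934 - 9592) = -95600*11342 = -1084295200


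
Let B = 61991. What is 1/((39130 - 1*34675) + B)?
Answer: 1/66446 ≈ 1.5050e-5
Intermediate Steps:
1/((39130 - 1*34675) + B) = 1/((39130 - 1*34675) + 61991) = 1/((39130 - 34675) + 61991) = 1/(4455 + 61991) = 1/66446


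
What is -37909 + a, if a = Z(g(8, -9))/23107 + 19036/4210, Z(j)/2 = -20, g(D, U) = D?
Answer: -1843682820389/48640235 ≈ -37905.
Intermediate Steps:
Z(j) = -40 (Z(j) = 2*(-20) = -40)
a = 219848226/48640235 (a = -40/23107 + 19036/4210 = -40*1/23107 + 19036*(1/4210) = -40/23107 + 9518/2105 = 219848226/48640235 ≈ 4.5199)
-37909 + a = -37909 + 219848226/48640235 = -1843682820389/48640235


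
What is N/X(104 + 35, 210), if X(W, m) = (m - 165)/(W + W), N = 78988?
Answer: 21958664/45 ≈ 4.8797e+5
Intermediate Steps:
X(W, m) = (-165 + m)/(2*W) (X(W, m) = (-165 + m)/((2*W)) = (-165 + m)*(1/(2*W)) = (-165 + m)/(2*W))
N/X(104 + 35, 210) = 78988/(((-165 + 210)/(2*(104 + 35)))) = 78988/(((½)*45/139)) = 78988/(((½)*(1/139)*45)) = 78988/(45/278) = 78988*(278/45) = 21958664/45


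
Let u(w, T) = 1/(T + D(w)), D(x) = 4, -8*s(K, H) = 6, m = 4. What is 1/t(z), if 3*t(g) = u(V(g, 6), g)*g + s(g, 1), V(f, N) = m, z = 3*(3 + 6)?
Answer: 124/5 ≈ 24.800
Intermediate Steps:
z = 27 (z = 3*9 = 27)
s(K, H) = -¾ (s(K, H) = -⅛*6 = -¾)
V(f, N) = 4
u(w, T) = 1/(4 + T) (u(w, T) = 1/(T + 4) = 1/(4 + T))
t(g) = -¼ + g/(3*(4 + g)) (t(g) = (g/(4 + g) - ¾)/3 = (-¾ + g/(4 + g))/3 = -¼ + g/(3*(4 + g)))
1/t(z) = 1/((-12 + 27)/(12*(4 + 27))) = 1/((1/12)*15/31) = 1/((1/12)*(1/31)*15) = 1/(5/124) = 124/5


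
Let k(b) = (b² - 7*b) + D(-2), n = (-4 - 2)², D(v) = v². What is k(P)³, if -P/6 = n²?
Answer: 221671537338856837860928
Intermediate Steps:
n = 36 (n = (-6)² = 36)
P = -7776 (P = -6*36² = -6*1296 = -7776)
k(b) = 4 + b² - 7*b (k(b) = (b² - 7*b) + (-2)² = (b² - 7*b) + 4 = 4 + b² - 7*b)
k(P)³ = (4 + (-7776)² - 7*(-7776))³ = (4 + 60466176 + 54432)³ = 60520612³ = 221671537338856837860928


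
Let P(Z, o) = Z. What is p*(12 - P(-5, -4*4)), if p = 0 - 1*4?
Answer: -68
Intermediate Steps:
p = -4 (p = 0 - 4 = -4)
p*(12 - P(-5, -4*4)) = -4*(12 - 1*(-5)) = -4*(12 + 5) = -4*17 = -68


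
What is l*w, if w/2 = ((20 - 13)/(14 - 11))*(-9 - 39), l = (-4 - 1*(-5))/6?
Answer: -112/3 ≈ -37.333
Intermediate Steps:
l = ⅙ (l = (-4 + 5)*(⅙) = 1*(⅙) = ⅙ ≈ 0.16667)
w = -224 (w = 2*(((20 - 13)/(14 - 11))*(-9 - 39)) = 2*((7/3)*(-48)) = 2*(-112) = -224)
l*w = (⅙)*(-224) = -112/3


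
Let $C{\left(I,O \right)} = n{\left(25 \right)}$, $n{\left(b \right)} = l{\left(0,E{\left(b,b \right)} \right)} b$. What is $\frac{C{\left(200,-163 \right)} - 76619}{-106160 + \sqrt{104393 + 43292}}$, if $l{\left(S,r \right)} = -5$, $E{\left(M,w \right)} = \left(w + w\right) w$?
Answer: $\frac{1629428608}{2253959583} + \frac{76744 \sqrt{147685}}{11269797915} \approx 0.72554$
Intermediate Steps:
$E{\left(M,w \right)} = 2 w^{2}$ ($E{\left(M,w \right)} = 2 w w = 2 w^{2}$)
$n{\left(b \right)} = - 5 b$
$C{\left(I,O \right)} = -125$ ($C{\left(I,O \right)} = \left(-5\right) 25 = -125$)
$\frac{C{\left(200,-163 \right)} - 76619}{-106160 + \sqrt{104393 + 43292}} = \frac{-125 - 76619}{-106160 + \sqrt{104393 + 43292}} = - \frac{76744}{-106160 + \sqrt{147685}}$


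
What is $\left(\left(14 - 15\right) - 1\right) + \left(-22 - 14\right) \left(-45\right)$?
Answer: $1618$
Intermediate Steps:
$\left(\left(14 - 15\right) - 1\right) + \left(-22 - 14\right) \left(-45\right) = \left(-1 - 1\right) + \left(-22 - 14\right) \left(-45\right) = -2 - -1620 = -2 + 1620 = 1618$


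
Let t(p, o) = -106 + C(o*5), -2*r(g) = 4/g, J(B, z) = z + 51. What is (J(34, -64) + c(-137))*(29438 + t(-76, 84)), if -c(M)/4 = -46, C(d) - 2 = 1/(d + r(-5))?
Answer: 10543872483/2102 ≈ 5.0161e+6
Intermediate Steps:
J(B, z) = 51 + z
r(g) = -2/g
C(d) = 2 + 1/(⅖ + d) (C(d) = 2 + 1/(d - 2/(-5)) = 2 + 1/(d - 2*(-⅕)) = 2 + 1/(d + ⅖) = 2 + 1/(⅖ + d))
t(p, o) = -106 + (9 + 50*o)/(2 + 25*o) (t(p, o) = -106 + (9 + 10*(o*5))/(2 + 5*(o*5)) = -106 + (9 + 10*(5*o))/(2 + 5*(5*o)) = -106 + (9 + 50*o)/(2 + 25*o))
c(M) = 184 (c(M) = -4*(-46) = 184)
(J(34, -64) + c(-137))*(29438 + t(-76, 84)) = ((51 - 64) + 184)*(29438 + (-203 - 2600*84)/(2 + 25*84)) = (-13 + 184)*(29438 + (-203 - 218400)/(2 + 2100)) = 171*(29438 - 218603/2102) = 171*(61660073/2102) = 10543872483/2102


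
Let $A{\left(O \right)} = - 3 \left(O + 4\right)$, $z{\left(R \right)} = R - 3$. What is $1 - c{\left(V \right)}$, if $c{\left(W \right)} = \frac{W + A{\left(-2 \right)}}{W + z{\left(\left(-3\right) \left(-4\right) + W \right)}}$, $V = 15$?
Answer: $\frac{10}{13} \approx 0.76923$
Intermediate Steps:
$z{\left(R \right)} = -3 + R$
$A{\left(O \right)} = -12 - 3 O$ ($A{\left(O \right)} = - 3 \left(4 + O\right) = -12 - 3 O$)
$c{\left(W \right)} = \frac{-6 + W}{9 + 2 W}$ ($c{\left(W \right)} = \frac{W - 6}{W + \left(-3 + \left(\left(-3\right) \left(-4\right) + W\right)\right)} = \frac{W + \left(-12 + 6\right)}{W + \left(-3 + \left(12 + W\right)\right)} = \frac{W - 6}{W + \left(9 + W\right)} = \frac{-6 + W}{9 + 2 W}$)
$1 - c{\left(V \right)} = 1 - \frac{-6 + 15}{9 + 2 \cdot 15} = 1 - \frac{1}{9 + 30} \cdot 9 = 1 - \frac{1}{39} \cdot 9 = 1 - \frac{3}{13} = \frac{10}{13}$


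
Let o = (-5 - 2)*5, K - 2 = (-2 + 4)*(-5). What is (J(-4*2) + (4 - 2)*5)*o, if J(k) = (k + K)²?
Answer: -9310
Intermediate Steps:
K = -8 (K = 2 + (-2 + 4)*(-5) = 2 + 2*(-5) = 2 - 10 = -8)
J(k) = (-8 + k)² (J(k) = (k - 8)² = (-8 + k)²)
o = -35 (o = -7*5 = -35)
(J(-4*2) + (4 - 2)*5)*o = ((-8 - 4*2)² + (4 - 2)*5)*(-35) = ((-8 - 8)² + 2*5)*(-35) = ((-16)² + 10)*(-35) = (256 + 10)*(-35) = 266*(-35) = -9310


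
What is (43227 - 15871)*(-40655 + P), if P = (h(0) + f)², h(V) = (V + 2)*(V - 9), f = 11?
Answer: -1110817736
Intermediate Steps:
h(V) = (-9 + V)*(2 + V) (h(V) = (2 + V)*(-9 + V) = (-9 + V)*(2 + V))
P = 49 (P = ((-18 + 0² - 7*0) + 11)² = ((-18 + 0 + 0) + 11)² = (-18 + 11)² = (-7)² = 49)
(43227 - 15871)*(-40655 + P) = (43227 - 15871)*(-40655 + 49) = 27356*(-40606) = -1110817736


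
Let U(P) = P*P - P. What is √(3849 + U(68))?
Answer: 41*√5 ≈ 91.679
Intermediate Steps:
U(P) = P² - P
√(3849 + U(68)) = √(3849 + 68*(-1 + 68)) = √(3849 + 68*67) = √(3849 + 4556) = √8405 = 41*√5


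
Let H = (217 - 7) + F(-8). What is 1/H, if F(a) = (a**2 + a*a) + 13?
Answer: 1/351 ≈ 0.0028490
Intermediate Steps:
F(a) = 13 + 2*a**2 (F(a) = (a**2 + a**2) + 13 = 2*a**2 + 13 = 13 + 2*a**2)
H = 351 (H = (217 - 7) + (13 + 2*(-8)**2) = 210 + (13 + 2*64) = 210 + (13 + 128) = 210 + 141 = 351)
1/H = 1/351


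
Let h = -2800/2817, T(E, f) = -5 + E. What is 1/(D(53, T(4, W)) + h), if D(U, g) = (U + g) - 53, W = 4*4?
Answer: -2817/5617 ≈ -0.50151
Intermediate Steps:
W = 16
D(U, g) = -53 + U + g
h = -2800/2817 (h = -2800*1/2817 = -2800/2817 ≈ -0.99397)
1/(D(53, T(4, W)) + h) = 1/((-53 + 53 + (-5 + 4)) - 2800/2817) = 1/((-53 + 53 - 1) - 2800/2817) = 1/(-1 - 2800/2817) = 1/(-5617/2817) = -2817/5617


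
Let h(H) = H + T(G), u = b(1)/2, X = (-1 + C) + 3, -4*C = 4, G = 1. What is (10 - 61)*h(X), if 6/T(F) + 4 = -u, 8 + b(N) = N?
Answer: 561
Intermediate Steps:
b(N) = -8 + N
C = -1 (C = -¼*4 = -1)
X = 1 (X = (-1 - 1) + 3 = -2 + 3 = 1)
u = -7/2 (u = (-8 + 1)/2 = -7*½ = -7/2 ≈ -3.5000)
T(F) = -12 (T(F) = 6/(-4 - 1*(-7/2)) = 6/(-4 + 7/2) = 6/(-½) = 6*(-2) = -12)
h(H) = -12 + H (h(H) = H - 12 = -12 + H)
(10 - 61)*h(X) = (10 - 61)*(-12 + 1) = -51*(-11) = 561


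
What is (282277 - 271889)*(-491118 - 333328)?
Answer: -8564345048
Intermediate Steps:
(282277 - 271889)*(-491118 - 333328) = 10388*(-824446) = -8564345048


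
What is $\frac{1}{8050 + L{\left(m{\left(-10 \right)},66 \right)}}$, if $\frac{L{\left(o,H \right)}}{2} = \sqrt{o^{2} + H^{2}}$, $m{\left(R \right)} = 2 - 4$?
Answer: $\frac{805}{6478506} - \frac{\sqrt{1090}}{16196265} \approx 0.00012222$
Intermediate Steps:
$m{\left(R \right)} = -2$
$L{\left(o,H \right)} = 2 \sqrt{H^{2} + o^{2}}$ ($L{\left(o,H \right)} = 2 \sqrt{o^{2} + H^{2}} = 2 \sqrt{H^{2} + o^{2}}$)
$\frac{1}{8050 + L{\left(m{\left(-10 \right)},66 \right)}} = \frac{1}{8050 + 2 \sqrt{66^{2} + \left(-2\right)^{2}}} = \frac{1}{8050 + 2 \sqrt{4356 + 4}} = \frac{1}{8050 + 2 \sqrt{4360}} = \frac{1}{8050 + 2 \cdot 2 \sqrt{1090}} = \frac{1}{8050 + 4 \sqrt{1090}}$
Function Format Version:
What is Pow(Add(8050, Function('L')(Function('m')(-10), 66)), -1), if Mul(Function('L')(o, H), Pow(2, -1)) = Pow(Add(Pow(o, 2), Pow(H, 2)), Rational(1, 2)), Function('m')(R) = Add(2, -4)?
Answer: Add(Rational(805, 6478506), Mul(Rational(-1, 16196265), Pow(1090, Rational(1, 2)))) ≈ 0.00012222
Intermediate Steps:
Function('m')(R) = -2
Function('L')(o, H) = Mul(2, Pow(Add(Pow(H, 2), Pow(o, 2)), Rational(1, 2))) (Function('L')(o, H) = Mul(2, Pow(Add(Pow(o, 2), Pow(H, 2)), Rational(1, 2))) = Mul(2, Pow(Add(Pow(H, 2), Pow(o, 2)), Rational(1, 2))))
Pow(Add(8050, Function('L')(Function('m')(-10), 66)), -1) = Pow(Add(8050, Mul(2, Pow(Add(Pow(66, 2), Pow(-2, 2)), Rational(1, 2)))), -1) = Pow(Add(8050, Mul(2, Pow(Add(4356, 4), Rational(1, 2)))), -1) = Pow(Add(8050, Mul(2, Pow(4360, Rational(1, 2)))), -1) = Pow(Add(8050, Mul(2, Mul(2, Pow(1090, Rational(1, 2))))), -1) = Pow(Add(8050, Mul(4, Pow(1090, Rational(1, 2)))), -1)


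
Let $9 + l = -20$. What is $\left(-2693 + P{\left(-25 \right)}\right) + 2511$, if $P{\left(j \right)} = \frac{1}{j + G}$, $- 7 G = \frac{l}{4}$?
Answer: $- \frac{122150}{671} \approx -182.04$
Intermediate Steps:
$l = -29$ ($l = -9 - 20 = -29$)
$G = \frac{29}{28}$ ($G = - \frac{\left(-29\right) \frac{1}{4}}{7} = \left(- \frac{1}{7}\right) \left(- \frac{29}{4}\right) = \frac{29}{28} \approx 1.0357$)
$P{\left(j \right)} = \frac{1}{\frac{29}{28} + j}$ ($P{\left(j \right)} = \frac{1}{j + \frac{29}{28}} = \frac{1}{\frac{29}{28} + j}$)
$\left(-2693 + P{\left(-25 \right)}\right) + 2511 = \left(-2693 + \frac{28}{29 + 28 \left(-25\right)}\right) + 2511 = \left(-2693 + \frac{28}{29 - 700}\right) + 2511 = \left(-2693 + \frac{28}{-671}\right) + 2511 = \left(-2693 + 28 \left(- \frac{1}{671}\right)\right) + 2511 = \left(-2693 - \frac{28}{671}\right) + 2511 = - \frac{1807031}{671} + 2511 = - \frac{122150}{671}$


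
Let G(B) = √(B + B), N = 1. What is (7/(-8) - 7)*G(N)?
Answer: -63*√2/8 ≈ -11.137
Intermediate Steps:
G(B) = √2*√B (G(B) = √(2*B) = √2*√B)
(7/(-8) - 7)*G(N) = (7/(-8) - 7)*(√2*√1) = (7*(-⅛) - 7)*(√2*1) = (-7/8 - 7)*√2 = -63*√2/8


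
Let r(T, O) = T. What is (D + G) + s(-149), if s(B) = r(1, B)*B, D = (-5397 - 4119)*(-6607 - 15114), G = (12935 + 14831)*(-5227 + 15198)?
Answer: 483551673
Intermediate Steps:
G = 276854786 (G = 27766*9971 = 276854786)
D = 206697036 (D = -9516*(-21721) = 206697036)
s(B) = B (s(B) = 1*B = B)
(D + G) + s(-149) = (206697036 + 276854786) - 149 = 483551822 - 149 = 483551673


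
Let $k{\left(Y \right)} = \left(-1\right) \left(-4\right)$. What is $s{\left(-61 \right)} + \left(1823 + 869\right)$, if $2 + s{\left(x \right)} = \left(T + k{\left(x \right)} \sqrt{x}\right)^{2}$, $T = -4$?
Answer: $1730 - 32 i \sqrt{61} \approx 1730.0 - 249.93 i$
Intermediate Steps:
$k{\left(Y \right)} = 4$
$s{\left(x \right)} = -2 + \left(-4 + 4 \sqrt{x}\right)^{2}$
$s{\left(-61 \right)} + \left(1823 + 869\right) = \left(14 - 32 \sqrt{-61} + 16 \left(-61\right)\right) + \left(1823 + 869\right) = \left(14 - 32 i \sqrt{61} - 976\right) + 2692 = \left(-962 - 32 i \sqrt{61}\right) + 2692 = 1730 - 32 i \sqrt{61}$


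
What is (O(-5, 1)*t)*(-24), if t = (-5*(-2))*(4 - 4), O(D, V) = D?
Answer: 0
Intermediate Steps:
t = 0 (t = 10*0 = 0)
(O(-5, 1)*t)*(-24) = -5*0*(-24) = 0*(-24) = 0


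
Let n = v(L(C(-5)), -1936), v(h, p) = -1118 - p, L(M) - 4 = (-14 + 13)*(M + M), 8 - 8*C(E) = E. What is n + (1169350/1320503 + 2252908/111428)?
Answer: 30866653720209/36785252071 ≈ 839.10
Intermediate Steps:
C(E) = 1 - E/8
L(M) = 4 - 2*M (L(M) = 4 + (-14 + 13)*(M + M) = 4 - 2*M)
n = 818 (n = -1118 - 1*(-1936) = -1118 + 1936 = 818)
n + (1169350/1320503 + 2252908/111428) = 818 + (1169350/1320503 + 2252908/111428) = 818 + (1169350*(1/1320503) + 2252908*(1/111428)) = 818 + (1169350/1320503 + 563227/27857) = 818 + 776317526131/36785252071 = 30866653720209/36785252071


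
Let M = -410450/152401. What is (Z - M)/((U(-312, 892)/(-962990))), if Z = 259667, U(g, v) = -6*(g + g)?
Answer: -19054645051930915/285294672 ≈ -6.6789e+7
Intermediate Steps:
U(g, v) = -12*g
M = -410450/152401 (M = -410450*1/152401 = -410450/152401 ≈ -2.6932)
(Z - M)/((U(-312, 892)/(-962990))) = (259667 - 1*(-410450/152401))/((-12*(-312)/(-962990))) = (259667 + 410450/152401)/((3744*(-1/962990))) = 39573920917/(152401*(-1872/481495)) = (39573920917/152401)*(-481495/1872) = -19054645051930915/285294672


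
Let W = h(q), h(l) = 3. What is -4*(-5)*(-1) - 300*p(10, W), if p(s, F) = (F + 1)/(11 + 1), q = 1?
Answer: -120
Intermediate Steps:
W = 3
p(s, F) = 1/12 + F/12 (p(s, F) = (1 + F)/12 = (1 + F)*(1/12) = 1/12 + F/12)
-4*(-5)*(-1) - 300*p(10, W) = -4*(-5)*(-1) - 300*(1/12 + (1/12)*3) = 20*(-1) - 300*(1/12 + ¼) = -20 - 300*⅓ = -20 - 100 = -120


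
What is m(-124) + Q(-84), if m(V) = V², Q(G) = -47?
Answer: 15329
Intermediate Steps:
m(-124) + Q(-84) = (-124)² - 47 = 15376 - 47 = 15329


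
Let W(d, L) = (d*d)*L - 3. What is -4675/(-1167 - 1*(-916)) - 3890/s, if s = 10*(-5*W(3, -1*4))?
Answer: 813986/48945 ≈ 16.631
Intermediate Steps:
W(d, L) = -3 + L*d² (W(d, L) = d²*L - 3 = L*d² - 3 = -3 + L*d²)
s = 1950 (s = 10*(-5*(-3 - 1*4*3²)) = 10*(-5*(-3 - 4*9)) = 10*(-5*(-3 - 36)) = 10*(-5*(-39)) = 10*195 = 1950)
-4675/(-1167 - 1*(-916)) - 3890/s = -4675/(-1167 - 1*(-916)) - 3890/1950 = -4675/(-1167 + 916) - 3890*1/1950 = -4675/(-251) - 389/195 = -4675*(-1/251) - 389/195 = 4675/251 - 389/195 = 813986/48945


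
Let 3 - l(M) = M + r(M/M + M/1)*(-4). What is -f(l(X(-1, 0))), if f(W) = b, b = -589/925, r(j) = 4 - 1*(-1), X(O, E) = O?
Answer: 589/925 ≈ 0.63676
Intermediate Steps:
r(j) = 5 (r(j) = 4 + 1 = 5)
l(M) = 23 - M (l(M) = 3 - (M + 5*(-4)) = 3 - (M - 20) = 3 - (-20 + M) = 3 + (20 - M) = 23 - M)
b = -589/925 (b = -589*1/925 = -589/925 ≈ -0.63676)
f(W) = -589/925
-f(l(X(-1, 0))) = -1*(-589/925) = 589/925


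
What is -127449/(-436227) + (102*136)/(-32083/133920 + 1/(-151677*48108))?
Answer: -6083669876937267836049/105065052433907093 ≈ -57904.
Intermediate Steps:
-127449/(-436227) + (102*136)/(-32083/133920 + 1/(-151677*48108)) = -127449*(-1/436227) + 13872/(-32083*1/133920 - 1/151677*1/48108) = 42483/145409 + 13872/(-32083/133920 - 1/7296877116) = 42483/145409 + 13872/(-722548483477/3016042541280) = 42483/145409 + 13872*(-3016042541280/722548483477) = 42483/145409 - 41838542132636160/722548483477 = -6083669876937267836049/105065052433907093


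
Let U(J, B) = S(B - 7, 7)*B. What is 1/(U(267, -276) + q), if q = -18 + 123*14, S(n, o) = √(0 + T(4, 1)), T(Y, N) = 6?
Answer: 71/101940 + 23*√6/203880 ≈ 0.00097282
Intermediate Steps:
S(n, o) = √6 (S(n, o) = √(0 + 6) = √6)
U(J, B) = B*√6 (U(J, B) = √6*B = B*√6)
q = 1704 (q = -18 + 1722 = 1704)
1/(U(267, -276) + q) = 1/(-276*√6 + 1704) = 1/(1704 - 276*√6)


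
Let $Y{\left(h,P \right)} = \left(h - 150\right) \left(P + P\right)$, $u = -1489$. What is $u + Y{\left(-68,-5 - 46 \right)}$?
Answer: $20747$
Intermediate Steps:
$Y{\left(h,P \right)} = 2 P \left(-150 + h\right)$ ($Y{\left(h,P \right)} = \left(-150 + h\right) 2 P = 2 P \left(-150 + h\right)$)
$u + Y{\left(-68,-5 - 46 \right)} = -1489 + 2 \left(-5 - 46\right) \left(-150 - 68\right) = -1489 + 2 \left(-51\right) \left(-218\right) = -1489 + 22236 = 20747$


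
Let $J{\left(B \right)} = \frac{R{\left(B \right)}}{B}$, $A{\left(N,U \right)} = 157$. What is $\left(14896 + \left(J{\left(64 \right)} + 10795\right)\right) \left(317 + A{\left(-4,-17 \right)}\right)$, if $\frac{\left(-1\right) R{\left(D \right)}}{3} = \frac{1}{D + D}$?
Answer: $\frac{49879178553}{4096} \approx 1.2178 \cdot 10^{7}$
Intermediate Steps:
$R{\left(D \right)} = - \frac{3}{2 D}$ ($R{\left(D \right)} = - \frac{3}{D + D} = - \frac{3}{2 D}$)
$J{\left(B \right)} = - \frac{3}{2 B^{2}}$ ($J{\left(B \right)} = \frac{\left(- \frac{3}{2}\right) \frac{1}{B}}{B} = - \frac{3}{2 B^{2}}$)
$\left(14896 + \left(J{\left(64 \right)} + 10795\right)\right) \left(317 + A{\left(-4,-17 \right)}\right) = \left(14896 + \left(- \frac{3}{2 \cdot 4096} + 10795\right)\right) \left(317 + 157\right) = \left(14896 + \left(\left(- \frac{3}{2}\right) \frac{1}{4096} + 10795\right)\right) 474 = \left(14896 + \left(- \frac{3}{8192} + 10795\right)\right) 474 = \left(14896 + \frac{88432637}{8192}\right) 474 = \frac{210460669}{8192} \cdot 474 = \frac{49879178553}{4096}$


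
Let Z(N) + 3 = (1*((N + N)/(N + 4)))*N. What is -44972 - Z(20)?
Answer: -135007/3 ≈ -45002.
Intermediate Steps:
Z(N) = -3 + 2*N²/(4 + N) (Z(N) = -3 + (1*((N + N)/(N + 4)))*N = -3 + (1*((2*N)/(4 + N)))*N = -3 + (1*(2*N/(4 + N)))*N = -3 + (2*N/(4 + N))*N = -3 + 2*N²/(4 + N))
-44972 - Z(20) = -44972 - (-12 - 3*20 + 2*20²)/(4 + 20) = -44972 - (-12 - 60 + 2*400)/24 = -44972 - (-12 - 60 + 800)/24 = -44972 - 728/24 = -44972 - 1*91/3 = -44972 - 91/3 = -135007/3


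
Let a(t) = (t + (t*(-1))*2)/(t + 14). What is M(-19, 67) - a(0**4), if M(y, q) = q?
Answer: 67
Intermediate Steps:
a(t) = -t/(14 + t) (a(t) = (t - t*2)/(14 + t) = (t - 2*t)/(14 + t) = (-t)/(14 + t) = -t/(14 + t))
M(-19, 67) - a(0**4) = 67 - (-1)*0**4/(14 + 0**4) = 67 - (-1)*0/(14 + 0) = 67 - (-1)*0/14 = 67 - 1*0 = 67 + 0 = 67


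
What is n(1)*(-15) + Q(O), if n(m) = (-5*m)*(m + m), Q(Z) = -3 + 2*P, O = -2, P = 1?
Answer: 149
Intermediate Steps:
Q(Z) = -1 (Q(Z) = -3 + 2*1 = -3 + 2 = -1)
n(m) = -10*m² (n(m) = (-5*m)*(2*m) = -10*m²)
n(1)*(-15) + Q(O) = -10*1²*(-15) - 1 = -10*1*(-15) - 1 = -10*(-15) - 1 = 150 - 1 = 149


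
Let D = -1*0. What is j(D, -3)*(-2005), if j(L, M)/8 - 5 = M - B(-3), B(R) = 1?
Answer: -16040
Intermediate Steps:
D = 0
j(L, M) = 32 + 8*M (j(L, M) = 40 + 8*(M - 1*1) = 40 + 8*(M - 1) = 40 + 8*(-1 + M) = 40 + (-8 + 8*M) = 32 + 8*M)
j(D, -3)*(-2005) = (32 + 8*(-3))*(-2005) = (32 - 24)*(-2005) = 8*(-2005) = -16040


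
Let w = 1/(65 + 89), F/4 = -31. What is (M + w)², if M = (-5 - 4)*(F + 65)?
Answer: 6687150625/23716 ≈ 2.8197e+5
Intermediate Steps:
F = -124 (F = 4*(-31) = -124)
M = 531 (M = (-5 - 4)*(-124 + 65) = -9*(-59) = 531)
w = 1/154 ≈ 0.0064935
(M + w)² = (531 + 1/154)² = (81775/154)² = 6687150625/23716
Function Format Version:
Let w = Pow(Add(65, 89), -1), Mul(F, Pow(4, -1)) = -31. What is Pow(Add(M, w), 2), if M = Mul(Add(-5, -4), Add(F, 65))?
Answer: Rational(6687150625, 23716) ≈ 2.8197e+5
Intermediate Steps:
F = -124 (F = Mul(4, -31) = -124)
M = 531 (M = Mul(Add(-5, -4), Add(-124, 65)) = Mul(-9, -59) = 531)
w = Rational(1, 154) (w = Pow(154, -1) = Rational(1, 154) ≈ 0.0064935)
Pow(Add(M, w), 2) = Pow(Add(531, Rational(1, 154)), 2) = Pow(Rational(81775, 154), 2) = Rational(6687150625, 23716)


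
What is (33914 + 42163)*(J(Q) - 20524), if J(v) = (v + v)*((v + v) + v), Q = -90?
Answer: 2135937852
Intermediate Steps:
J(v) = 6*v**2 (J(v) = (2*v)*(2*v + v) = (2*v)*(3*v) = 6*v**2)
(33914 + 42163)*(J(Q) - 20524) = (33914 + 42163)*(6*(-90)**2 - 20524) = 76077*(6*8100 - 20524) = 76077*(48600 - 20524) = 76077*28076 = 2135937852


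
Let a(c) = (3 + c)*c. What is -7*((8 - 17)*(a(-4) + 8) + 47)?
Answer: 427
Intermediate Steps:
a(c) = c*(3 + c)
-7*((8 - 17)*(a(-4) + 8) + 47) = -7*((8 - 17)*(-4*(3 - 4) + 8) + 47) = -7*(-9*(-4*(-1) + 8) + 47) = -7*(-9*(4 + 8) + 47) = -7*(-9*12 + 47) = -7*(-108 + 47) = -7*(-61) = 427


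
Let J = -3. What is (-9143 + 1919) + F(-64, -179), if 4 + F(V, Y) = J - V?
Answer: -7167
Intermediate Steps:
F(V, Y) = -7 - V (F(V, Y) = -4 + (-3 - V) = -7 - V)
(-9143 + 1919) + F(-64, -179) = (-9143 + 1919) + (-7 - 1*(-64)) = -7224 + (-7 + 64) = -7224 + 57 = -7167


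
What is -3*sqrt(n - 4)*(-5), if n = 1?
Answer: 15*I*sqrt(3) ≈ 25.981*I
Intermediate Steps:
-3*sqrt(n - 4)*(-5) = -3*sqrt(1 - 4)*(-5) = -3*I*sqrt(3)*(-5) = 15*I*sqrt(3)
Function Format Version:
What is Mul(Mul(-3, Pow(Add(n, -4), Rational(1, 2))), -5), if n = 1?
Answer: Mul(15, I, Pow(3, Rational(1, 2))) ≈ Mul(25.981, I)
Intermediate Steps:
Mul(Mul(-3, Pow(Add(n, -4), Rational(1, 2))), -5) = Mul(Mul(-3, Pow(Add(1, -4), Rational(1, 2))), -5) = Mul(Mul(-3, Pow(-3, Rational(1, 2))), -5) = Mul(Mul(-3, Mul(I, Pow(3, Rational(1, 2)))), -5) = Mul(Mul(-3, I, Pow(3, Rational(1, 2))), -5) = Mul(15, I, Pow(3, Rational(1, 2)))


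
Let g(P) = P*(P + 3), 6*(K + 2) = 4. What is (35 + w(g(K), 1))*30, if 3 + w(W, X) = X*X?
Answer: 990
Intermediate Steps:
K = -4/3 (K = -2 + (⅙)*4 = -2 + ⅔ = -4/3 ≈ -1.3333)
g(P) = P*(3 + P)
w(W, X) = -3 + X² (w(W, X) = -3 + X*X = -3 + X²)
(35 + w(g(K), 1))*30 = (35 + (-3 + 1²))*30 = (35 + (-3 + 1))*30 = (35 - 2)*30 = 33*30 = 990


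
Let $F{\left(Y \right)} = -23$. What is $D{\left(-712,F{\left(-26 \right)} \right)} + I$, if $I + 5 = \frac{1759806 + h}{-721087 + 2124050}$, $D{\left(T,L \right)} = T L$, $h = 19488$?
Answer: $\frac{22969686567}{1402963} \approx 16372.0$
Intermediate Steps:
$D{\left(T,L \right)} = L T$
$I = - \frac{5235521}{1402963}$ ($I = -5 + \frac{1759806 + 19488}{-721087 + 2124050} = -5 + \frac{1779294}{1402963} = - \frac{5235521}{1402963} \approx -3.7318$)
$D{\left(-712,F{\left(-26 \right)} \right)} + I = \left(-23\right) \left(-712\right) - \frac{5235521}{1402963} = 16376 - \frac{5235521}{1402963} = \frac{22969686567}{1402963}$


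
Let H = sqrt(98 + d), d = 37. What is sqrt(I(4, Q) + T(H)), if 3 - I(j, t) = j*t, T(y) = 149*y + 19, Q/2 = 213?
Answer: sqrt(-1682 + 447*sqrt(15)) ≈ 7.0160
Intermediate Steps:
Q = 426 (Q = 2*213 = 426)
H = 3*sqrt(15) (H = sqrt(98 + 37) = sqrt(135) = 3*sqrt(15) ≈ 11.619)
T(y) = 19 + 149*y
I(j, t) = 3 - j*t
sqrt(I(4, Q) + T(H)) = sqrt((3 - 1*4*426) + (19 + 149*(3*sqrt(15)))) = sqrt((3 - 1704) + (19 + 447*sqrt(15))) = sqrt(-1701 + (19 + 447*sqrt(15))) = sqrt(-1682 + 447*sqrt(15))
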